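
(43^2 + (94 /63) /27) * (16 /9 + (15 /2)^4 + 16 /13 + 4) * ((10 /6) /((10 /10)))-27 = 13336343890949 /1364688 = 9772449.01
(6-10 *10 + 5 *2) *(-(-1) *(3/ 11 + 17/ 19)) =-98.07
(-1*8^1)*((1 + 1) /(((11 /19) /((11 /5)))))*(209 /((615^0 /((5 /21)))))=-63536 /21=-3025.52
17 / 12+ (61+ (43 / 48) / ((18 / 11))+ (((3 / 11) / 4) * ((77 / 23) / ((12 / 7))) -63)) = 1933 / 19872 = 0.10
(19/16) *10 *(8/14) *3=285/14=20.36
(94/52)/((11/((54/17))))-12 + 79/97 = -10.66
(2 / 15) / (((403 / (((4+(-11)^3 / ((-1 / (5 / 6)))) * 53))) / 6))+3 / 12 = 2837941 / 24180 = 117.37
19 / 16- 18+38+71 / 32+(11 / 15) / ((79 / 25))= 179273 / 7584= 23.64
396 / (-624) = -33 / 52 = -0.63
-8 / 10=-0.80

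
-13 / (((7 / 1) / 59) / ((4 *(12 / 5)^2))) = -441792 / 175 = -2524.53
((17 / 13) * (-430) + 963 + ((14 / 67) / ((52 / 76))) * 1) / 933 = 116423 / 270881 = 0.43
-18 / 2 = -9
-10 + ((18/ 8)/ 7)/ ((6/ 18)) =-253/ 28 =-9.04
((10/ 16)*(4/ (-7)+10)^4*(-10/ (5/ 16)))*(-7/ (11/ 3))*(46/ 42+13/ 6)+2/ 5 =11816090402/ 12005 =984264.09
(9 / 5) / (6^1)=3 / 10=0.30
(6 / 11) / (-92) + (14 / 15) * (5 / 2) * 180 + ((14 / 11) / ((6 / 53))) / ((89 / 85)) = 58192649 / 135102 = 430.73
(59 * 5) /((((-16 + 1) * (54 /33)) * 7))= -649 /378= -1.72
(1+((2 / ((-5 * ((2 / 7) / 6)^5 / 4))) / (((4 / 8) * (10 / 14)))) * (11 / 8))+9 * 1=-25158052.16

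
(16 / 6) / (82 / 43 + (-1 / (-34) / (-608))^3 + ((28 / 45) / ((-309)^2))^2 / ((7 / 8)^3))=1.40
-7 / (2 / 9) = -63 / 2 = -31.50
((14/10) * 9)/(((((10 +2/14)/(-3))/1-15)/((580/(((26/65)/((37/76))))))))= -7097895/14668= -483.90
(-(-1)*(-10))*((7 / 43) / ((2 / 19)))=-665 / 43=-15.47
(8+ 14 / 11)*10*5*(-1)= -5100 / 11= -463.64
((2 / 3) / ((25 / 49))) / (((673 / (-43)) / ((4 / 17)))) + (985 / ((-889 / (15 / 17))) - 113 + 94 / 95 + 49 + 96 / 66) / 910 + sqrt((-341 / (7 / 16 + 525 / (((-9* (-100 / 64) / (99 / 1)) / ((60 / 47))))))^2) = -236776114436780053 / 14709235706971355550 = -0.02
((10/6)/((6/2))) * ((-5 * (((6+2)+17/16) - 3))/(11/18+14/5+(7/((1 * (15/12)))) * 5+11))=-12125/30536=-0.40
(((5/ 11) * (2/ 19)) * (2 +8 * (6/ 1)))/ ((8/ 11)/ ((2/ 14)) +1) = 500/ 1273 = 0.39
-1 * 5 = -5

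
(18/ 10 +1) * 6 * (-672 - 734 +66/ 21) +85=-23483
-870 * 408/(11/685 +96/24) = -81049200/917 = -88385.17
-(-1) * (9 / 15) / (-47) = -3 / 235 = -0.01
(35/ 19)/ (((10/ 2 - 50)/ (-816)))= 1904/ 57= 33.40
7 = 7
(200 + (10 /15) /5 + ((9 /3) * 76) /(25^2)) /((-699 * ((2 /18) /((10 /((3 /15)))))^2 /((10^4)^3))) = -13533624000000000000 /233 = -58084223175965665.24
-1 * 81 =-81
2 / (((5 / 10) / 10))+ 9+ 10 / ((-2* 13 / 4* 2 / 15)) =37.46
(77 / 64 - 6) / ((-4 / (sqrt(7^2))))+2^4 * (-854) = -3495835 / 256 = -13655.61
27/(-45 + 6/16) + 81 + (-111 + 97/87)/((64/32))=263509/10353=25.45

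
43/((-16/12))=-129/4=-32.25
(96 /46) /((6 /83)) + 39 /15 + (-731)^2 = 61455134 /115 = 534392.47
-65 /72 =-0.90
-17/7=-2.43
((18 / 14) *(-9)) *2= -162 / 7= -23.14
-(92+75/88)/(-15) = 8171/1320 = 6.19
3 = 3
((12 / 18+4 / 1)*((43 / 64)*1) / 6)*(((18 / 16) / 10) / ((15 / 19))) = 5719 / 76800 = 0.07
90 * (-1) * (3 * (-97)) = 26190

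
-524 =-524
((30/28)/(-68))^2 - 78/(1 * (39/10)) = -18125855/906304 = -20.00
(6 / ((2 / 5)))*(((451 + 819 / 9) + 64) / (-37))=-9090 / 37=-245.68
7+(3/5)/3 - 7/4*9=-171/20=-8.55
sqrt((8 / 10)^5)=32* sqrt(5) / 125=0.57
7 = 7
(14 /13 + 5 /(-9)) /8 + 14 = 13165 /936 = 14.07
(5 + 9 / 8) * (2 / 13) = 0.94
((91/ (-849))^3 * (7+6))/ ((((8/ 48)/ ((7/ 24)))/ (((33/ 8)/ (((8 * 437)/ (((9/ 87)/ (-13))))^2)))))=-4463459/ 7455008253760968704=-0.00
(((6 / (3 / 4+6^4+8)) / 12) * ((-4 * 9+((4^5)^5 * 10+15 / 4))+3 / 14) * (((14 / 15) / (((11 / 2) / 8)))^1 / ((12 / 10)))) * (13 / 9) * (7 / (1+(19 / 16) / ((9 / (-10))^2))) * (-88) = -7344109984345594340608 / 4169981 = -1761185478865633.76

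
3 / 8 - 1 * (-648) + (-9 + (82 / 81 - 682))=-26965 / 648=-41.61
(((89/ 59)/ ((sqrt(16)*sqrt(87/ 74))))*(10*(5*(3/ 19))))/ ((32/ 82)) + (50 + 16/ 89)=91225*sqrt(6438)/ 1040288 + 4466/ 89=57.22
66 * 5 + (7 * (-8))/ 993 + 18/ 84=4589855/ 13902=330.16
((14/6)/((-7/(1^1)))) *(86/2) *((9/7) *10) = -1290/7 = -184.29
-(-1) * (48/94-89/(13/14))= -58250/611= -95.34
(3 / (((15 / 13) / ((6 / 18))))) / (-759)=-13 / 11385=-0.00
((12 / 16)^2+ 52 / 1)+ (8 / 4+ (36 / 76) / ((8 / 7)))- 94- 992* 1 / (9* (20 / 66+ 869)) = -1024258891 / 26162544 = -39.15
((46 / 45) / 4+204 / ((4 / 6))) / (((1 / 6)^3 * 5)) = 330756 / 25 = 13230.24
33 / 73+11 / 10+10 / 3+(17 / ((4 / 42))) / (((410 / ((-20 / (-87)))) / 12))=6.09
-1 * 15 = -15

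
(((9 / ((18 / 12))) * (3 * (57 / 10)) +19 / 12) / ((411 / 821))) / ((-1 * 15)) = -5132071 / 369900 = -13.87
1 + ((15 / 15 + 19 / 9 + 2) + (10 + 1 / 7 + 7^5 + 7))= 1060306 / 63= 16830.25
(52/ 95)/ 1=52/ 95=0.55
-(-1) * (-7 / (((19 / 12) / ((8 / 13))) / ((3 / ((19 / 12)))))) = -24192 / 4693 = -5.15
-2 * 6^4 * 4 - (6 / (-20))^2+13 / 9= -9329981 / 900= -10366.65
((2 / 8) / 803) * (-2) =-1 / 1606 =-0.00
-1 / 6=-0.17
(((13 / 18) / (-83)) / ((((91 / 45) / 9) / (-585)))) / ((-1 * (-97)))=26325 / 112714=0.23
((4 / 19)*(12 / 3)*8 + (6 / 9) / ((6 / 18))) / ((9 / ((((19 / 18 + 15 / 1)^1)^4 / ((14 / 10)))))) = 2894939338015 / 62828136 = 46077.12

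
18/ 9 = 2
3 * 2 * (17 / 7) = 102 / 7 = 14.57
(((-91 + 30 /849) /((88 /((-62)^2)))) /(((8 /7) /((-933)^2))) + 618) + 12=-150745300366689 /49808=-3026527874.37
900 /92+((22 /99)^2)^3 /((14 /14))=119575697 /12223143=9.78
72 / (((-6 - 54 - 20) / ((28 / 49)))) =-0.51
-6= -6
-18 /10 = -9 /5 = -1.80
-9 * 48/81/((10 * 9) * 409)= -8/55215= -0.00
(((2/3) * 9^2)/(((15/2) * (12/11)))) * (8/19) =264/95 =2.78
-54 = -54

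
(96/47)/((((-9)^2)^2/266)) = 8512/102789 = 0.08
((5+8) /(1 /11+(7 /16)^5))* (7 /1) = 80740352 /94881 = 850.96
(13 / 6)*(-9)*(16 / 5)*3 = -936 / 5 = -187.20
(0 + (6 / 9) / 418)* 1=1 / 627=0.00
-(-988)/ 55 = 988/ 55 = 17.96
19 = 19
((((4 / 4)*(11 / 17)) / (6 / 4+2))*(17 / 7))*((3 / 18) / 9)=11 / 1323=0.01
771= 771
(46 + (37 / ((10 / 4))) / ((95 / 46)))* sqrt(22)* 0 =0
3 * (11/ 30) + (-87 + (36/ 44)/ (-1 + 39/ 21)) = -84.95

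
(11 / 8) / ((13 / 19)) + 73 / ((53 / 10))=86997 / 5512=15.78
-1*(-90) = 90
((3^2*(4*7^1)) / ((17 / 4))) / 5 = 1008 / 85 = 11.86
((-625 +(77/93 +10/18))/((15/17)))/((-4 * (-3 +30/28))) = -20704691/225990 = -91.62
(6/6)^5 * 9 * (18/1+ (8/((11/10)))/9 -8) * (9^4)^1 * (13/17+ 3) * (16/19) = 7188756480/3553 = 2023292.00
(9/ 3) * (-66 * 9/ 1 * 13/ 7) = -23166/ 7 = -3309.43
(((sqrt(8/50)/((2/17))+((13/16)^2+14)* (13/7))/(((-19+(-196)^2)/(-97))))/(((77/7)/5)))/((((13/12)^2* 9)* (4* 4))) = -26617673/127913001216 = -0.00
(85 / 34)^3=125 / 8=15.62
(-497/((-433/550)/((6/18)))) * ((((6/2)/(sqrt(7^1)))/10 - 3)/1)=-273350/433 + 3905 * sqrt(7)/433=-607.43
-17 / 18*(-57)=323 / 6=53.83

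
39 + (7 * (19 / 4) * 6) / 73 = 41.73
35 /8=4.38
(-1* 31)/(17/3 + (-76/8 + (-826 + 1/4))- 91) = 372/11047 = 0.03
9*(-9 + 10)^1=9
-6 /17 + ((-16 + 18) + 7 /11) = 427 /187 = 2.28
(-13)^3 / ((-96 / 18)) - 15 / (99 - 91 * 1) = 6561 / 16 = 410.06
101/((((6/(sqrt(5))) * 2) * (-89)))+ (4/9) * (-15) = -6.88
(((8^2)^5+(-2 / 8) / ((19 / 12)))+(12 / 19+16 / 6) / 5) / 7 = 306016419983 / 1995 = 153391689.21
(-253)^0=1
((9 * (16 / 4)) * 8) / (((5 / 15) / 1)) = 864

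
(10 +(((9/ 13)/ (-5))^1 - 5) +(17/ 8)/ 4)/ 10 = 0.54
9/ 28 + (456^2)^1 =207936.32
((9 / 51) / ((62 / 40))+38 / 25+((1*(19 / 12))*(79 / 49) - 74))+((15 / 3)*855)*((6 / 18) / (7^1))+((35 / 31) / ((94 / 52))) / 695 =6769604516779 / 50610497700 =133.76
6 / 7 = 0.86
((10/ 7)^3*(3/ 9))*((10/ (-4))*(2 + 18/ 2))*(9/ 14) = -41250/ 2401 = -17.18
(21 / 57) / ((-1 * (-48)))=7 / 912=0.01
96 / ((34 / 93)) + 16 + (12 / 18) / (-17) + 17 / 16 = 228163 / 816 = 279.61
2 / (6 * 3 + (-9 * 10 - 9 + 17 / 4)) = -8 / 307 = -0.03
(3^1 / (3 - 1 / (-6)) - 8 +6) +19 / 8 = 201 / 152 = 1.32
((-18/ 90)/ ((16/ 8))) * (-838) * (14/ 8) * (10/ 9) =2933/ 18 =162.94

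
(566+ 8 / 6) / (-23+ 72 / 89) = -151478 / 5925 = -25.57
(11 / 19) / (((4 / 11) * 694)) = 121 / 52744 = 0.00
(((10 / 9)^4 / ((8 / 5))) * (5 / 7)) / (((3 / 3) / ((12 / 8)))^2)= 15625 / 10206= 1.53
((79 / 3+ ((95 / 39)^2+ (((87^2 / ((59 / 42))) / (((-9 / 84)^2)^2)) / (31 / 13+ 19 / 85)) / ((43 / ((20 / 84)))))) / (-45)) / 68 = -241422932842163 / 8507561415210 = -28.38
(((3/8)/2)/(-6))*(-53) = 53/32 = 1.66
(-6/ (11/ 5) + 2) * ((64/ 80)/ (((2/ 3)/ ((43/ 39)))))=-688/ 715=-0.96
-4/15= -0.27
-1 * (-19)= 19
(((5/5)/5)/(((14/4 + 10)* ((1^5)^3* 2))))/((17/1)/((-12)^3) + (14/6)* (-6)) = -64/121045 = -0.00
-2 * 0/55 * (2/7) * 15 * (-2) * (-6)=0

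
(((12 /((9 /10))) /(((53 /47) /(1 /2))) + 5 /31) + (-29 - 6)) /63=-142580 /310527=-0.46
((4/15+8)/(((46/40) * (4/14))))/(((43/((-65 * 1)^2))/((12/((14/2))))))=4237.82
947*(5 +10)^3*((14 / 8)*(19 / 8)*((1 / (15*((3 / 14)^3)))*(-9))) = -3240089475 / 4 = -810022368.75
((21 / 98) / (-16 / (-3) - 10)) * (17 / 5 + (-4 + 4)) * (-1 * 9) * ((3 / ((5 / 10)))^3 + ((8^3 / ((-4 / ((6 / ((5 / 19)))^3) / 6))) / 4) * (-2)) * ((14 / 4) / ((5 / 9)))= 40290697.89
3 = 3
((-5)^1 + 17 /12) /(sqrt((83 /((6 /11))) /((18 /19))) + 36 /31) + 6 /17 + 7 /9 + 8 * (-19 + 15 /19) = -6945141188239 /48054160593-41323 * sqrt(52041) /33060998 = -144.81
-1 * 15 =-15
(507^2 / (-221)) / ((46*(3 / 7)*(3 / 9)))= -138411 / 782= -177.00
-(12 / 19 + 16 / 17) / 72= -127 / 5814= -0.02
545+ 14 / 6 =1642 / 3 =547.33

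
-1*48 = -48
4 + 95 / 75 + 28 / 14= 109 / 15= 7.27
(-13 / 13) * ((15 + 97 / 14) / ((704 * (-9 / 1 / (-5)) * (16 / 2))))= -1535 / 709632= -0.00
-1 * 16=-16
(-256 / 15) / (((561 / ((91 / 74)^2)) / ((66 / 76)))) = -264992 / 6632805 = -0.04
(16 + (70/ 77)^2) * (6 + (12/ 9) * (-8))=-28504/ 363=-78.52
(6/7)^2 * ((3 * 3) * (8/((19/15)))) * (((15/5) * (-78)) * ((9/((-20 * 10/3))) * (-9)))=-55269864/4655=-11873.23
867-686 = 181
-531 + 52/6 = -1567/3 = -522.33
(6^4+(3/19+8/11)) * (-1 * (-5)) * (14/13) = 18973430/2717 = 6983.23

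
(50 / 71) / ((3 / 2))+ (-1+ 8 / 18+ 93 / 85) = 54752 / 54315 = 1.01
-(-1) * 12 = 12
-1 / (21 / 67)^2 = -10.18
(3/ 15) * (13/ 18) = 13/ 90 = 0.14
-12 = -12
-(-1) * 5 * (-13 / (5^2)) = -13 / 5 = -2.60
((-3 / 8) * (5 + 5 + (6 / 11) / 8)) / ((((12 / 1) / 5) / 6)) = -6645 / 704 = -9.44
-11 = -11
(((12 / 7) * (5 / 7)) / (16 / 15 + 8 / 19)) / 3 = 1425 / 5194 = 0.27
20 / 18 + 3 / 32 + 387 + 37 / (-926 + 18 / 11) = 142086961 / 366048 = 388.16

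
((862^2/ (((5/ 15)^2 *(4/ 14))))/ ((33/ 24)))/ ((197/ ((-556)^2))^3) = 5531766270650393088688128/ 84099103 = 65776757103466288.92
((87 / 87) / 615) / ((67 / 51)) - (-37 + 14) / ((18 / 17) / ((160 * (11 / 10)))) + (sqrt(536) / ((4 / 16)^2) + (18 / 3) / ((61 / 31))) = 32 * sqrt(134) + 28851228403 / 7540515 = 4196.59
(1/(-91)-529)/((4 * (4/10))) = -60175/182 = -330.63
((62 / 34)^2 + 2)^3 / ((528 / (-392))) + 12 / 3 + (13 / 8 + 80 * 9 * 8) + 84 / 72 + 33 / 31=1117245111043571 / 197541864696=5655.74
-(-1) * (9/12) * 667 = 2001/4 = 500.25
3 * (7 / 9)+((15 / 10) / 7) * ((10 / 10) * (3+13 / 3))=82 / 21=3.90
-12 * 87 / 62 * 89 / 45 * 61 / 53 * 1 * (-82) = 25820324 / 8215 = 3143.07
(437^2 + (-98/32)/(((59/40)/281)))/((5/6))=67396491/295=228462.68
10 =10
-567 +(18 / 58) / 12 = -65769 / 116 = -566.97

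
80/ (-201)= -80/ 201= -0.40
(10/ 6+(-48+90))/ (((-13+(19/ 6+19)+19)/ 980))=1519.29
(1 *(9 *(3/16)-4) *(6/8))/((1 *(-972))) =37/20736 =0.00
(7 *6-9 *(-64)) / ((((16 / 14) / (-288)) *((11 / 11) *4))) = -38934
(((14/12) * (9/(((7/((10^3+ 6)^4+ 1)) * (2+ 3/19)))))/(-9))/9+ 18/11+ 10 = -8789575616.48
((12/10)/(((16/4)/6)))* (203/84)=87/20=4.35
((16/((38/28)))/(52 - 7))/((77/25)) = 160/1881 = 0.09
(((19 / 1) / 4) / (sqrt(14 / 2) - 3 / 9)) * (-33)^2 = 62073 / 248 + 186219 * sqrt(7) / 248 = 2236.94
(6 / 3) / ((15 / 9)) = 6 / 5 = 1.20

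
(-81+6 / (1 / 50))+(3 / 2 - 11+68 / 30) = 6353 / 30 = 211.77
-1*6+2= -4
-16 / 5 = -3.20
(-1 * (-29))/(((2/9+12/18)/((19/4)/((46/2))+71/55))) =48.85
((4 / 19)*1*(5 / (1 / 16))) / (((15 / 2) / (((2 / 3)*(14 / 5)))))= 3584 / 855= 4.19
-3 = -3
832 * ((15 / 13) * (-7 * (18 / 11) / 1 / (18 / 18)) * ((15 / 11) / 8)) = -226800 / 121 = -1874.38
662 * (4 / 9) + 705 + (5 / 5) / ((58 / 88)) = 261193 / 261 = 1000.74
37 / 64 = 0.58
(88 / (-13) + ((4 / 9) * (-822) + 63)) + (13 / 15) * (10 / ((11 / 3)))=-131591 / 429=-306.74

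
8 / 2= 4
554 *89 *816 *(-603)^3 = -8821488383224992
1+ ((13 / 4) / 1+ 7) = 11.25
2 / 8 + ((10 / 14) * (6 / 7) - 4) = -615 / 196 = -3.14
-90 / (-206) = 45 / 103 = 0.44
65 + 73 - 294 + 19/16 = -2477/16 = -154.81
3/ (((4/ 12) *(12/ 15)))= 11.25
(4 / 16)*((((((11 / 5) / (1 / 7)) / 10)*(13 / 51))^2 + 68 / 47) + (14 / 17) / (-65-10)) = 0.40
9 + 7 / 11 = 106 / 11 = 9.64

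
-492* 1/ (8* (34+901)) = -123/ 1870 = -0.07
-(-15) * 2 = 30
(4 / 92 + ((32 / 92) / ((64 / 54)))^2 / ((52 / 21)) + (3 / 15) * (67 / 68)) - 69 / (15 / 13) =-59.52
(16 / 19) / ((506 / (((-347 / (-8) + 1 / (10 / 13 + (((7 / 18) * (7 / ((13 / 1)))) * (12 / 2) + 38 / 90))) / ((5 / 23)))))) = 62698 / 187055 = 0.34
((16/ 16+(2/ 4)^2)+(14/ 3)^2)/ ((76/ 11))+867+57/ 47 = 112073809/ 128592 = 871.55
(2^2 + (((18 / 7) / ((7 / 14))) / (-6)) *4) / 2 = 2 / 7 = 0.29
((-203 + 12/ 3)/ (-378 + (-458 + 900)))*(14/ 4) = -10.88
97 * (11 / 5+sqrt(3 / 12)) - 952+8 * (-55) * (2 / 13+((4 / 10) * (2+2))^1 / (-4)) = -75633 / 130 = -581.79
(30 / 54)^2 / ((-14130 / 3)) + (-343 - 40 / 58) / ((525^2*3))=-32607367 / 67765713750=-0.00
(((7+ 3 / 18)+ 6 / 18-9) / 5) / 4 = -3 / 40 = -0.08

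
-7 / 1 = -7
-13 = -13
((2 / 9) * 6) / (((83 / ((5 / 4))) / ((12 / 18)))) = 10 / 747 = 0.01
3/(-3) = -1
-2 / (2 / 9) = -9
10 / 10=1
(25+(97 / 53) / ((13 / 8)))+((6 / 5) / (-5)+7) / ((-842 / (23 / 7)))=2649769207 / 101524150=26.10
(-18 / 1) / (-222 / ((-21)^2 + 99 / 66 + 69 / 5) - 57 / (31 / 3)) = 848718 / 283031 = 3.00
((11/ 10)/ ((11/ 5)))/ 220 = 1/ 440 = 0.00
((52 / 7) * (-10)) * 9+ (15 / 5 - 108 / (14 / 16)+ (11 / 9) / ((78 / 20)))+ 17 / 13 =-276370 / 351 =-787.38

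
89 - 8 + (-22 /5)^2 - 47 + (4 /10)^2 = 1338 /25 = 53.52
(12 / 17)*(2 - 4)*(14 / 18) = -56 / 51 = -1.10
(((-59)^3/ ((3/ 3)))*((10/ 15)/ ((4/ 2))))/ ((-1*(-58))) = -205379/ 174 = -1180.34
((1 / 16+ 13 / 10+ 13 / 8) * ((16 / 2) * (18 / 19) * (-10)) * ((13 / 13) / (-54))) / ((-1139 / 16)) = -3824 / 64923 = -0.06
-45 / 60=-3 / 4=-0.75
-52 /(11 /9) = -468 /11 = -42.55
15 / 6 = 5 / 2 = 2.50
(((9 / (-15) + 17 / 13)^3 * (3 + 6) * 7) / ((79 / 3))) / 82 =9198252 / 889510375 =0.01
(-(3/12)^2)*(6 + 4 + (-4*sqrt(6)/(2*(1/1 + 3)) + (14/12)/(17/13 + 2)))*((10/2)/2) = -13355/8256 + 5*sqrt(6)/64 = -1.43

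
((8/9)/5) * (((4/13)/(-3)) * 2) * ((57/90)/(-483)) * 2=1216/12714975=0.00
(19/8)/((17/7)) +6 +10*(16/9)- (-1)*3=33973/1224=27.76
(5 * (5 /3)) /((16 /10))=125 /24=5.21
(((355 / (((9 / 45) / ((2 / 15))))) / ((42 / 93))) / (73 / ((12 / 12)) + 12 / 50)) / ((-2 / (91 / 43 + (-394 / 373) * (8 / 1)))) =27950774125 / 1233431178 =22.66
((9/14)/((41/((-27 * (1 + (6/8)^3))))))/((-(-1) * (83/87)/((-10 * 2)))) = 1374165/108896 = 12.62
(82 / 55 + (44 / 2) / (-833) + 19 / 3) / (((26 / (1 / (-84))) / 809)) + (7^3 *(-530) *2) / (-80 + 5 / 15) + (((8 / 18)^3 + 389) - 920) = 23418861261038237 / 5811182296920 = 4029.96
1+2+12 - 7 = 8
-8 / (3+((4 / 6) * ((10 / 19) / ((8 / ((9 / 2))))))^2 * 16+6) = -1444 / 1737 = -0.83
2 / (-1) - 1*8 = -10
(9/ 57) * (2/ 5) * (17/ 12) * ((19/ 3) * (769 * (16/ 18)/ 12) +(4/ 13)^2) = 41988419/ 1300455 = 32.29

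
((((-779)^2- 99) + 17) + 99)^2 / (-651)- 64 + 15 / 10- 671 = -35074010445 / 62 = -565709845.89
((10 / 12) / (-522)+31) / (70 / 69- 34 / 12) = -2233001 / 131022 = -17.04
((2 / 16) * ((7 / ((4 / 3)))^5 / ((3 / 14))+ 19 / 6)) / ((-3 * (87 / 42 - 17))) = 200154997 / 3852288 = 51.96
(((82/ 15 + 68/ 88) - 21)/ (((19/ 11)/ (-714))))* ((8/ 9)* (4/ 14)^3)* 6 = 10599296/ 13965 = 758.99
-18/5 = -3.60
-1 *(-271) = 271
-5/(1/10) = -50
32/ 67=0.48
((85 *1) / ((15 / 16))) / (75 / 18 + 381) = 544 / 2311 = 0.24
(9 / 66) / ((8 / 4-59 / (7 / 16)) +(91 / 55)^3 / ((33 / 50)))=-419265 / 387383912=-0.00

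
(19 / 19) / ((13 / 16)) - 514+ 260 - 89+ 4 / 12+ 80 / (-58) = -342.82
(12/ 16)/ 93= 1/ 124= 0.01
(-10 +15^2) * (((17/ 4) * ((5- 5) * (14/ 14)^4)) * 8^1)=0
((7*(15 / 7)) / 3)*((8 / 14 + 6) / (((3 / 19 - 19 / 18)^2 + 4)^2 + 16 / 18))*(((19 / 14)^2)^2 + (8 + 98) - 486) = -2845204869928870170 / 5514755599982839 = -515.93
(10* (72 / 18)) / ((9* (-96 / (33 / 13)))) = -55 / 468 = -0.12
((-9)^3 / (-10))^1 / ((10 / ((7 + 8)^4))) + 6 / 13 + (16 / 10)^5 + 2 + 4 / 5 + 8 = 59975174561 / 162500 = 369078.00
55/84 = 0.65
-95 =-95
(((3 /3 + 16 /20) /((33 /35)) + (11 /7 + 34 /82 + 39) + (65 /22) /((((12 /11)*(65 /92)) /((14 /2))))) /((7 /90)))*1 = 19811955 /22099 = 896.51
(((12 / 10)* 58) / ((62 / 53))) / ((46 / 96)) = 124.17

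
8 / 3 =2.67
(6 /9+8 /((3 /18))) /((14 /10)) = 730 /21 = 34.76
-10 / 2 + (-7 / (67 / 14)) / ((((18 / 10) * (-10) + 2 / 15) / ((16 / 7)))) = -21605 / 4489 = -4.81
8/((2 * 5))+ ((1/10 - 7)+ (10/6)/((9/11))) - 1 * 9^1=-3527/270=-13.06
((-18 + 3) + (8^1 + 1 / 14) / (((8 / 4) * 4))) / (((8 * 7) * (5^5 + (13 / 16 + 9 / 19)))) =-29773 / 372553272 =-0.00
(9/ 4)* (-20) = -45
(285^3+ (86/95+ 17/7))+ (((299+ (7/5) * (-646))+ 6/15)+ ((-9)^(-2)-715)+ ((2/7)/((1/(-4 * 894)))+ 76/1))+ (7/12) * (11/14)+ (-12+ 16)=9974447966521/430920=23146867.09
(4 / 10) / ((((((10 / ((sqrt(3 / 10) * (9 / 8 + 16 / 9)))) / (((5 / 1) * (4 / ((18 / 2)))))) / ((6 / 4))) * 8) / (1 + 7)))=209 * sqrt(30) / 5400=0.21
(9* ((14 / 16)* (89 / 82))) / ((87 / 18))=16821 / 9512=1.77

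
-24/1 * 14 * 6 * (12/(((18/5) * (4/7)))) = -11760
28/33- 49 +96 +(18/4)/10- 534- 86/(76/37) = -6615727/12540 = -527.57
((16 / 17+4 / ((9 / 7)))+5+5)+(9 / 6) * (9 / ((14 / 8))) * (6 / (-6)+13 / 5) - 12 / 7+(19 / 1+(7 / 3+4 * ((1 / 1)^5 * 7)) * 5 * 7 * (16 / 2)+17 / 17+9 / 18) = 91447487 / 10710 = 8538.51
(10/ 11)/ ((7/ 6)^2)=360/ 539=0.67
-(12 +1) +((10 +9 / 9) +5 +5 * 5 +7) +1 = 36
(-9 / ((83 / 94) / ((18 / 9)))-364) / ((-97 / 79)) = 2520416 / 8051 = 313.06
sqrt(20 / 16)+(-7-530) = -537+sqrt(5) / 2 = -535.88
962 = 962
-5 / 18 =-0.28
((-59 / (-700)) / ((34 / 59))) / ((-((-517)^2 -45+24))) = -3481 / 6360978400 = -0.00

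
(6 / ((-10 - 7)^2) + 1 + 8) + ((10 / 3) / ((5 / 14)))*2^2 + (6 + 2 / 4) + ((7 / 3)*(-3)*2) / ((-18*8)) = 1101811 / 20808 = 52.95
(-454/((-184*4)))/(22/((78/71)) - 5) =8853/215648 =0.04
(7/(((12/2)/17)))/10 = 119/60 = 1.98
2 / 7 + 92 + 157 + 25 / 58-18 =94077 / 406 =231.72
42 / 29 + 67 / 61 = 4505 / 1769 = 2.55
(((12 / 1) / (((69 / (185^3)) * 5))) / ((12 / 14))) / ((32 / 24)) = 8864275 / 46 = 192701.63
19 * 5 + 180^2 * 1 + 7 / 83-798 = 2630858 / 83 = 31697.08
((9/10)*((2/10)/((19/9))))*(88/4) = 1.88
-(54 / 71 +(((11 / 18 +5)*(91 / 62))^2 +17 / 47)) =-286555575817 / 4156086672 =-68.95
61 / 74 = 0.82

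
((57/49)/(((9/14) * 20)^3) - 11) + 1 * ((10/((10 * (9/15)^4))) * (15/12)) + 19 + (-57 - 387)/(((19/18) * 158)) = 5465084383/364743000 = 14.98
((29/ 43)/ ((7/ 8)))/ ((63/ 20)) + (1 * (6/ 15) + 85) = 8120401/ 94815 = 85.64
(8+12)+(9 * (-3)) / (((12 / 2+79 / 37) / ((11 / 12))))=20417 / 1204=16.96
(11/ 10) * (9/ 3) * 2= 33/ 5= 6.60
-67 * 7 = -469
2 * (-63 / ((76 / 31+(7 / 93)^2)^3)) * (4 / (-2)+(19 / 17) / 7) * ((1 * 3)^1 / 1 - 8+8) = 7651305909467874 / 163196051941709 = 46.88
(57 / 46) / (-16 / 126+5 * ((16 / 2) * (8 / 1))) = 3591 / 926992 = 0.00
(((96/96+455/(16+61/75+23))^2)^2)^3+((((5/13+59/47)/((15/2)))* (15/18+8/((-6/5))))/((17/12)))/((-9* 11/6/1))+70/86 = 100578328100243261440488201078416153091194601981618861947287985/7405428066865148989172019550813761408781347852288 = 13581703473735.84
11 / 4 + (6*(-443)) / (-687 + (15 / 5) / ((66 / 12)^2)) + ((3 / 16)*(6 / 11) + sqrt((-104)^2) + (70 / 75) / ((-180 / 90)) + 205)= 768604691 / 2438040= 315.26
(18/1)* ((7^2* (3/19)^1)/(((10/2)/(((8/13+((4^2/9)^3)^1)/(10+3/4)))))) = 4631872/286767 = 16.15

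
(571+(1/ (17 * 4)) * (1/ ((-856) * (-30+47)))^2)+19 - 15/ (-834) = 1180957682102539/ 2001562174208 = 590.02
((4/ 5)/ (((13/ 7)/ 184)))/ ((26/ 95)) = 48944/ 169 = 289.61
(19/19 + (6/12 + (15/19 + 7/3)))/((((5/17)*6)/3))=8959/1140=7.86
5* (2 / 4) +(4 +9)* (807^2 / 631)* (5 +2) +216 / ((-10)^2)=2963329973 / 31550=93924.88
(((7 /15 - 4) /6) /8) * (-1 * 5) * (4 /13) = 53 /468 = 0.11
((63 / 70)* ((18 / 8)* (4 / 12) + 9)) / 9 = 39 / 40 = 0.98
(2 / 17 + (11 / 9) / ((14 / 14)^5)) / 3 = 205 / 459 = 0.45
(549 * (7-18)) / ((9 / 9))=-6039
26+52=78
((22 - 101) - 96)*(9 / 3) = -525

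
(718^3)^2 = 137008233063797824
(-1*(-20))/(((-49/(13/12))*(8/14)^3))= -455/192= -2.37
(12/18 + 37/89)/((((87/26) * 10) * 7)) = 3757/813015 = 0.00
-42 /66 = -7 /11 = -0.64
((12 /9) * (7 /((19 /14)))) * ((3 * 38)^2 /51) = 29792 /17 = 1752.47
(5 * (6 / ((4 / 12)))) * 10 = 900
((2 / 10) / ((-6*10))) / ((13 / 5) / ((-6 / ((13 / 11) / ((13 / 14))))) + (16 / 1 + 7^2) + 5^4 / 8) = -22 / 940985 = -0.00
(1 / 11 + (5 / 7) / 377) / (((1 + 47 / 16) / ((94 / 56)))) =0.04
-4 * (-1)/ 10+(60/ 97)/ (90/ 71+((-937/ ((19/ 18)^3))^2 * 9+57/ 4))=4935791825223103194/ 12339476222800206985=0.40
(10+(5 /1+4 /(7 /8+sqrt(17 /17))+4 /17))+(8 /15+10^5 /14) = 2556391 /357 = 7160.76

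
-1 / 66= -0.02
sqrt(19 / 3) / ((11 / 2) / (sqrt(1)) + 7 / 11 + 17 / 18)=33*sqrt(57) / 701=0.36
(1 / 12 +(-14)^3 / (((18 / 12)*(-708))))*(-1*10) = -28325 / 1062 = -26.67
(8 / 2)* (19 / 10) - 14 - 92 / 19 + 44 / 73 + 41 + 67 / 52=11413297 / 360620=31.65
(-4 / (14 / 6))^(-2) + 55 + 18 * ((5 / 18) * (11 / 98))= 394441 / 7056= 55.90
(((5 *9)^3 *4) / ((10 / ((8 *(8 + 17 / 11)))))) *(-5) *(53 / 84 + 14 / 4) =-632407500 / 11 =-57491590.91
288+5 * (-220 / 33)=764 / 3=254.67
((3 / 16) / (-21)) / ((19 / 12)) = -3 / 532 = -0.01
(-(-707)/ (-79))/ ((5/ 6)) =-4242/ 395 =-10.74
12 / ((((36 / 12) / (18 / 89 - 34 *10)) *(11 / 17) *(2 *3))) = -1028228 / 2937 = -350.09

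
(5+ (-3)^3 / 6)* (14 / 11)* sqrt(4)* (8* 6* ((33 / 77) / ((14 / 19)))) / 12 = 228 / 77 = 2.96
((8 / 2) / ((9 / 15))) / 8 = 5 / 6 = 0.83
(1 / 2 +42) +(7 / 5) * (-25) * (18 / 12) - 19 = -29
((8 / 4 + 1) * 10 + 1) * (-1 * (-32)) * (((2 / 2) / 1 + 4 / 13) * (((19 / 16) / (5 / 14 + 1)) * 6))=88536 / 13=6810.46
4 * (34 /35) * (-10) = -272 /7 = -38.86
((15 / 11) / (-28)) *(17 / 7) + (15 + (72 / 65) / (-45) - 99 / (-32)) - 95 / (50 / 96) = -921836099 / 5605600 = -164.45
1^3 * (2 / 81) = 2 / 81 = 0.02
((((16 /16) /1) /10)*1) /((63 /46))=23 /315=0.07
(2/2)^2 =1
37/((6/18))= 111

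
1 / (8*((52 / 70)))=0.17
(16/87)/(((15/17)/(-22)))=-5984/1305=-4.59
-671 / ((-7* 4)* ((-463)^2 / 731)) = 0.08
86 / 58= 43 / 29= 1.48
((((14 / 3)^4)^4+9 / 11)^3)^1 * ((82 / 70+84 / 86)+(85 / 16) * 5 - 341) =-20680802558993273605205987407484340196208258035930734390329984275 / 511310557701288167985090892656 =-40446656630695211473100320000000000.00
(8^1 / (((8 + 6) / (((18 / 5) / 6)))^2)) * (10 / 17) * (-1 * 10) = -72 / 833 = -0.09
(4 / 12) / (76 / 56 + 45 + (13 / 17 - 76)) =-0.01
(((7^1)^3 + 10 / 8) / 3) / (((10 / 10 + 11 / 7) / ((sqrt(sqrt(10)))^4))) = 1785 / 4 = 446.25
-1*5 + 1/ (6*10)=-299/ 60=-4.98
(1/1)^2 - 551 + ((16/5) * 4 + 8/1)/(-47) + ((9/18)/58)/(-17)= -255086323/463420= -550.44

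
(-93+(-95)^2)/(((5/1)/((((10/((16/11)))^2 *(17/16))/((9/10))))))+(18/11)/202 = 127578390143/1279872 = 99680.59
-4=-4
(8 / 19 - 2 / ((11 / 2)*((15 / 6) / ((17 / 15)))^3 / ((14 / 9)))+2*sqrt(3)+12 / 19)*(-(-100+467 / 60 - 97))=2252131632133 / 11903203125+11353*sqrt(3) / 30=844.67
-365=-365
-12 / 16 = -3 / 4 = -0.75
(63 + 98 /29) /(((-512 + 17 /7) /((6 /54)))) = -13475 /930987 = -0.01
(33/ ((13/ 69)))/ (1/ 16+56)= 3.12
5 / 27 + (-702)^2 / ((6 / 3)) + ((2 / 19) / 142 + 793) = 9003590257 / 36423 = 247195.19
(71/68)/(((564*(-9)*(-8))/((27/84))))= 71/8590848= 0.00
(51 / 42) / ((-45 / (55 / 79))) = -187 / 9954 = -0.02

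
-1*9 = -9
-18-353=-371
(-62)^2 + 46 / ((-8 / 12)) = 3775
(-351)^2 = 123201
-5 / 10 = -1 / 2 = -0.50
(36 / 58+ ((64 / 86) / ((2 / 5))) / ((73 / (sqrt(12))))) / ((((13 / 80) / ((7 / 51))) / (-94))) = -56.29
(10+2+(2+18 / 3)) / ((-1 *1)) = -20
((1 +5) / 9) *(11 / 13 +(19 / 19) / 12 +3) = 613 / 234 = 2.62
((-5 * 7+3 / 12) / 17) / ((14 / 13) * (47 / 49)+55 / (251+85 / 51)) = -1.63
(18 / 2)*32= 288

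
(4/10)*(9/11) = 18/55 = 0.33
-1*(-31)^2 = -961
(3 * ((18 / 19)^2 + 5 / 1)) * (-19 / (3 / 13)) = -27677 / 19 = -1456.68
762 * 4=3048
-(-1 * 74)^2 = -5476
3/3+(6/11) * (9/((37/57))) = 3485/407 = 8.56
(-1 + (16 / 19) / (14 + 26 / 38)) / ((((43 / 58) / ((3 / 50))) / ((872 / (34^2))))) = -1662686 / 28892775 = -0.06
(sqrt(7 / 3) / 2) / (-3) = -sqrt(21) / 18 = -0.25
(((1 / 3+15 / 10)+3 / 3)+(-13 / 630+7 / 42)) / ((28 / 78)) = 24401 / 2940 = 8.30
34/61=0.56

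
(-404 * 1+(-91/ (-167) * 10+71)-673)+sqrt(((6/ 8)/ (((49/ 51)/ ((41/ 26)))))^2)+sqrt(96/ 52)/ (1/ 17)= -850453241/ 851032+34 * sqrt(78)/ 13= -976.22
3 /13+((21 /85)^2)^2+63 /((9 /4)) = 19160157628 /678608125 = 28.23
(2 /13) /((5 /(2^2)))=8 /65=0.12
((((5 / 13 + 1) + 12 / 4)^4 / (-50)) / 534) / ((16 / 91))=-24630669 / 312852800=-0.08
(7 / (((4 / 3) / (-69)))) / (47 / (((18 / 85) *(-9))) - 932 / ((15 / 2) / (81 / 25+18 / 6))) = 14671125 / 32403422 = 0.45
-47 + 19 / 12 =-45.42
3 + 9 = 12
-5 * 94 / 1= -470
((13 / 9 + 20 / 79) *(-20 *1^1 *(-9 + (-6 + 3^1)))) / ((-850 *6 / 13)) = -3692 / 3555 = -1.04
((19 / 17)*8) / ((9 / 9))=152 / 17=8.94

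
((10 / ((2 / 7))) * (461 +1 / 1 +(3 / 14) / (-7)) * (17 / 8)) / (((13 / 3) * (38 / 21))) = 34633845 / 7904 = 4381.81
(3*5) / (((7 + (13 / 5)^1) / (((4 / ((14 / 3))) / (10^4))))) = 3 / 22400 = 0.00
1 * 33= 33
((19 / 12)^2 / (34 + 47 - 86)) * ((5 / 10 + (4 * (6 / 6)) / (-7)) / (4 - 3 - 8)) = -361 / 70560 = -0.01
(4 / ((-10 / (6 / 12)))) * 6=-6 / 5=-1.20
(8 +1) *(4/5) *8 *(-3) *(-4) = 3456/5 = 691.20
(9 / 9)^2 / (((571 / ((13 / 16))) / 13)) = 169 / 9136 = 0.02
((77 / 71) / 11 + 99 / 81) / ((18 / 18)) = 844 / 639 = 1.32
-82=-82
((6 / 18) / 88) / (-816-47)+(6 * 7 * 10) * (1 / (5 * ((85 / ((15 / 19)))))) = 57413341 / 73589736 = 0.78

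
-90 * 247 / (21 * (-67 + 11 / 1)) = 3705 / 196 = 18.90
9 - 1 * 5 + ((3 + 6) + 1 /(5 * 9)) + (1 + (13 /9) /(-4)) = 2459 /180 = 13.66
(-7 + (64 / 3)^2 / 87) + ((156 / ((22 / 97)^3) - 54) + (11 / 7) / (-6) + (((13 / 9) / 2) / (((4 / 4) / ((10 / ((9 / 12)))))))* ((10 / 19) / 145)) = 1845613123306 / 138609009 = 13315.25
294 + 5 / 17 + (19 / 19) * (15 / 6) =10091 / 34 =296.79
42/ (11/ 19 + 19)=133/ 62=2.15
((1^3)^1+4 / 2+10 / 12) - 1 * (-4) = 47 / 6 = 7.83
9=9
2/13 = 0.15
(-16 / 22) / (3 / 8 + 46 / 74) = -2368 / 3245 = -0.73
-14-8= -22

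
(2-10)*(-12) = 96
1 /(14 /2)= 0.14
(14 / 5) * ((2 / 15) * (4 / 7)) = 16 / 75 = 0.21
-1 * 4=-4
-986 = -986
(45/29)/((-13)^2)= 45/4901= 0.01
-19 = -19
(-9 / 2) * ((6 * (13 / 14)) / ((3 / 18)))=-1053 / 7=-150.43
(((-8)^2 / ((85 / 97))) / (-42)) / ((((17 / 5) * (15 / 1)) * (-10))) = 1552 / 455175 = 0.00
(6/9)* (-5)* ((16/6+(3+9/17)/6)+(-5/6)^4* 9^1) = -92965/3672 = -25.32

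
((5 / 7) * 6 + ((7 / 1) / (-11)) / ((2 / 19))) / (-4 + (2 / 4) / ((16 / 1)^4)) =17760256 / 40370099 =0.44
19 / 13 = 1.46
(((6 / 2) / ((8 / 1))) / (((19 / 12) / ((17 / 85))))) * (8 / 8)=9 / 190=0.05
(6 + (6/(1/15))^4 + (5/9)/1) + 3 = 590490086/9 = 65610009.56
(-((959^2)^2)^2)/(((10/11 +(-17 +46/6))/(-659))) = -15557800989757266396992838387/278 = -55963312912795922291341150.00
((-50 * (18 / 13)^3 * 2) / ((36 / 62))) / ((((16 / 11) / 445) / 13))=-1818246.30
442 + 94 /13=5840 /13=449.23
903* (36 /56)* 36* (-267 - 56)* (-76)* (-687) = -352433819448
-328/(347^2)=-328/120409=-0.00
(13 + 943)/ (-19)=-956/ 19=-50.32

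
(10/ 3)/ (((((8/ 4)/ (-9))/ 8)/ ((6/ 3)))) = -240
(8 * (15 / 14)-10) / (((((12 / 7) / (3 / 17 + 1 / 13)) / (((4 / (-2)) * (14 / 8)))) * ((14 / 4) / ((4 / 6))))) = 280 / 1989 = 0.14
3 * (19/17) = 57/17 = 3.35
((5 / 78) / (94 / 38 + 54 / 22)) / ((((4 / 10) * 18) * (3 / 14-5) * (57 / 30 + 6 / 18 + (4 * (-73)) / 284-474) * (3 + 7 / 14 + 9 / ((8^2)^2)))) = 27991040 / 122779868527251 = 0.00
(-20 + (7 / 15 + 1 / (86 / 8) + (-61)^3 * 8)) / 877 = -1171234499 / 565665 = -2070.54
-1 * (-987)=987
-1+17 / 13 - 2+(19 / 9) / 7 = -1139 / 819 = -1.39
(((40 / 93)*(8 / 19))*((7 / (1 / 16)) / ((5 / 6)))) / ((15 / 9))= 43008 / 2945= 14.60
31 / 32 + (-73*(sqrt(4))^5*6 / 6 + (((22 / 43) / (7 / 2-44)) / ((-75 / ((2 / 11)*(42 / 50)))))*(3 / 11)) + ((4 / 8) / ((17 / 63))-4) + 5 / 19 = -192797041736809 / 82500660000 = -2336.92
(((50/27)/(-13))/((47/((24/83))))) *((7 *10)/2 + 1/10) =-120/3901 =-0.03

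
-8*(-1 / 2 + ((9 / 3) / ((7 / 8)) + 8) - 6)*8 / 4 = -78.86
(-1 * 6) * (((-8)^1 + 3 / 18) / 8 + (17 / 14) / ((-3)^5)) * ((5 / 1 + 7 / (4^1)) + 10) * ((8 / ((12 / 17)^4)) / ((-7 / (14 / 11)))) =-13626033545 / 23514624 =-579.47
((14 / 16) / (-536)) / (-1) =0.00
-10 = -10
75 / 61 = 1.23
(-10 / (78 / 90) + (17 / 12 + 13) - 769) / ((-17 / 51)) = 119515 / 52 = 2298.37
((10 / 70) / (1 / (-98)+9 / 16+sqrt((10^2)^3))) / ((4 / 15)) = 420 / 784433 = 0.00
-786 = -786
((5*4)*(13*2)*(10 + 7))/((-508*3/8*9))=-17680/3429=-5.16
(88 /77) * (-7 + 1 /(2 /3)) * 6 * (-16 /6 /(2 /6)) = 301.71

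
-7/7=-1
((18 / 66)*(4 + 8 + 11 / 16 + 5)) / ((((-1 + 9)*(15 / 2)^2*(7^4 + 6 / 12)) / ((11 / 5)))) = 283 / 28818000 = 0.00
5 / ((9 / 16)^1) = 80 / 9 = 8.89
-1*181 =-181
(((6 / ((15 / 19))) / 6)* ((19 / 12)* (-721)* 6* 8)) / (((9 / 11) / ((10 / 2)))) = -11452364 / 27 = -424161.63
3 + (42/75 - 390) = -9661/25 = -386.44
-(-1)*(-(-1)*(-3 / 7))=-3 / 7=-0.43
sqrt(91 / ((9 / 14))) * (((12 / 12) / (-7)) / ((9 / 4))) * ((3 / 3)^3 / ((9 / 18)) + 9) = -44 * sqrt(26) / 27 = -8.31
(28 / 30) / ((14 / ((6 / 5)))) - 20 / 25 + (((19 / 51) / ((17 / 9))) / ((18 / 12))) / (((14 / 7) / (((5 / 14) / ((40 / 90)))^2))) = -15351597 / 22657600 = -0.68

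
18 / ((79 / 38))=684 / 79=8.66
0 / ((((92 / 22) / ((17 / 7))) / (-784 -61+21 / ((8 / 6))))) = 0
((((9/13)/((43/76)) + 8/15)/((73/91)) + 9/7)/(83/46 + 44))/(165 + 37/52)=2740354136/5984133082305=0.00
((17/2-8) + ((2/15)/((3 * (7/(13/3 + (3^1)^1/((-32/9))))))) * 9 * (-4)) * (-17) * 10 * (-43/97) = -91375/4074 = -22.43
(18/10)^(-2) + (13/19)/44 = 21953/67716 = 0.32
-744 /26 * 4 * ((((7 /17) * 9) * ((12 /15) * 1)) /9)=-41664 /1105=-37.70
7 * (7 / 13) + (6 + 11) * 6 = 1375 / 13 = 105.77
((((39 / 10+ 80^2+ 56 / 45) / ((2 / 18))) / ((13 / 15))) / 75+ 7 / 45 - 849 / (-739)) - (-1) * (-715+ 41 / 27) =2265621259 / 12969450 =174.69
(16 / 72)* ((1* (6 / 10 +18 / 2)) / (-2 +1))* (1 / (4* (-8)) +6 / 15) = -59 / 75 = -0.79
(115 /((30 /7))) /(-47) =-161 /282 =-0.57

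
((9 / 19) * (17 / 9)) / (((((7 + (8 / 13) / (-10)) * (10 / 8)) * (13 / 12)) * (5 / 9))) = 7344 / 42845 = 0.17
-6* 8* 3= -144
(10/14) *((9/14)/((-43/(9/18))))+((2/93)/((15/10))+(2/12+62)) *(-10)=-1462144135/2351412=-621.82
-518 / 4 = -259 / 2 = -129.50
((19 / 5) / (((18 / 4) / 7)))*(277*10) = 16373.78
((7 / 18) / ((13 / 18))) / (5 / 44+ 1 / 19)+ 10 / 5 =9466 / 1807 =5.24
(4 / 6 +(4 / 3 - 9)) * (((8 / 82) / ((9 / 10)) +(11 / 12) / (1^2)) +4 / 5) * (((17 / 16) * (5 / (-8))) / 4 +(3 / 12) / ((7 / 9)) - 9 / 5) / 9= 2.33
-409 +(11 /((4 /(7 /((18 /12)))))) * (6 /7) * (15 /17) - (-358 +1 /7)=-4931 /119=-41.44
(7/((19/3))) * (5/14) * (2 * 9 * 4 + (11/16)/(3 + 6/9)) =17325/608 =28.50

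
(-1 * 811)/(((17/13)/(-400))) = 4217200/17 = 248070.59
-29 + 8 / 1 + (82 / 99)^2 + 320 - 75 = 2202148 / 9801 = 224.69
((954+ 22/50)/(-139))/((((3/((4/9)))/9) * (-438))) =47722/2283075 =0.02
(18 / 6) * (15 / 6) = 15 / 2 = 7.50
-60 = -60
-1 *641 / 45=-641 / 45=-14.24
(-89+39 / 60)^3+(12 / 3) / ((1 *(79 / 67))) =-435847544377 / 632000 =-689632.19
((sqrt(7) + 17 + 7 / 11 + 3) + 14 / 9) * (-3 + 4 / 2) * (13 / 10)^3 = -4826809 / 99000 - 2197 * sqrt(7) / 1000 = -54.57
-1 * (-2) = 2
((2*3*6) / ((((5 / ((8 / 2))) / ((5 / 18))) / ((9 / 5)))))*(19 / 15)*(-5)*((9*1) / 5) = -4104 / 25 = -164.16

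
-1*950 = -950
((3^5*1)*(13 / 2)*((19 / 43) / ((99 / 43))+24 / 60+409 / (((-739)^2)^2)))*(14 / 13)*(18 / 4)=74322394446611934 / 16403648065255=4530.85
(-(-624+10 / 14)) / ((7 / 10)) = 43630 / 49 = 890.41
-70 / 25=-14 / 5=-2.80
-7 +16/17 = -103/17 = -6.06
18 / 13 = 1.38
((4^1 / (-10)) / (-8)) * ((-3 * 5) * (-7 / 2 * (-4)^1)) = -21 / 2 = -10.50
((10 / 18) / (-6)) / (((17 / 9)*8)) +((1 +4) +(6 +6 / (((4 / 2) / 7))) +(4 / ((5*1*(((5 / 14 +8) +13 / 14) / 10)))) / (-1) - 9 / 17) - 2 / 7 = 11256173 / 371280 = 30.32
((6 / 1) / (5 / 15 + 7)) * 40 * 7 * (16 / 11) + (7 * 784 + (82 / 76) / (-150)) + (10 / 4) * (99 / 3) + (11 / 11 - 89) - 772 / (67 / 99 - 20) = 7725945331457 / 1319396100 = 5855.67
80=80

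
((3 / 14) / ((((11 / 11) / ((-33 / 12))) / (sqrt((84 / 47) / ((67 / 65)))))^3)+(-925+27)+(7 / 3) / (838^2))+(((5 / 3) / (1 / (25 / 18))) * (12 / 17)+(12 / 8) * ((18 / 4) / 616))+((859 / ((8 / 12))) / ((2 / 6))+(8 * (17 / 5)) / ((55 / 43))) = 4948014728604091 / 1654627312800 - 778635 * sqrt(4298385) / 158659216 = 2980.24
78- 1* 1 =77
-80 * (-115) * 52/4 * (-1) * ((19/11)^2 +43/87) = -4378556000/10527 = -415935.78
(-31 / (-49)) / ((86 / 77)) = 341 / 602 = 0.57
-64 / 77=-0.83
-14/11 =-1.27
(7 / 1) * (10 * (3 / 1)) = 210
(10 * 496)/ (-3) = -4960/ 3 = -1653.33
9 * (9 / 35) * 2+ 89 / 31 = 8137 / 1085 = 7.50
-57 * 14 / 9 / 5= -266 / 15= -17.73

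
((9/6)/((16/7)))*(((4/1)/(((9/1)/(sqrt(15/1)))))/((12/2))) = 7*sqrt(15)/144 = 0.19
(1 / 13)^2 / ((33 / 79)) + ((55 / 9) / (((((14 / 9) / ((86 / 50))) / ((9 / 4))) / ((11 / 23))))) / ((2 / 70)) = 261168715 / 1026168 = 254.51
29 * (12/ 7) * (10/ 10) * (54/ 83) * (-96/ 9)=-200448/ 581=-345.01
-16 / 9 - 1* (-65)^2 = -38041 / 9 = -4226.78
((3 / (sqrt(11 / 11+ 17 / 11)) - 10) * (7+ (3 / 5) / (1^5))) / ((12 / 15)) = -95+ 57 * sqrt(77) / 28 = -77.14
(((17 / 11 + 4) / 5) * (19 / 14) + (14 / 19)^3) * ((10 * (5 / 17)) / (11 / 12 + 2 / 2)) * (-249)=-150333167340 / 206503913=-727.99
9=9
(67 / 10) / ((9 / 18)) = 67 / 5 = 13.40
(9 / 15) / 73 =3 / 365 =0.01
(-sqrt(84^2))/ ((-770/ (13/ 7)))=78/ 385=0.20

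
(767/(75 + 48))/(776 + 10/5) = 767/95694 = 0.01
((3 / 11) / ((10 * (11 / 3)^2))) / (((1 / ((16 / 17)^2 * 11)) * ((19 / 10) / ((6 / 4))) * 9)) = 1152 / 664411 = 0.00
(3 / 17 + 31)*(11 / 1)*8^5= 191037440 / 17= 11237496.47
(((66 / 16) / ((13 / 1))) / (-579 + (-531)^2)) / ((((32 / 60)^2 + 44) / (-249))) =-616275 / 97194595264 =-0.00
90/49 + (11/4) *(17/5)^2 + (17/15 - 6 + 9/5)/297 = 146765881/4365900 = 33.62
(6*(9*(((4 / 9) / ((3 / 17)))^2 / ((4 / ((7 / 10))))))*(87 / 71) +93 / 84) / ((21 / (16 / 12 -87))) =-1714125493 / 5635980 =-304.14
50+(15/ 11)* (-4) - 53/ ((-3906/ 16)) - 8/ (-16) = 1944751/ 42966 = 45.26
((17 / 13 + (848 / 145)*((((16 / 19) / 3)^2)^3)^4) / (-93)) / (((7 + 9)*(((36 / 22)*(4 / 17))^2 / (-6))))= 119260512915258828160268899999347528920975944372601 / 3352930600082762430898691285716809601540391266936320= 0.04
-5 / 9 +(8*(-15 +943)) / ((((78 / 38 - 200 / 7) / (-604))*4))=42272.25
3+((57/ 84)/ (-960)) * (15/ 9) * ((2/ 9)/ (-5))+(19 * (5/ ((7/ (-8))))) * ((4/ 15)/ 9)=-0.22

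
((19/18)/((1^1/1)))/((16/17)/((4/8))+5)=0.15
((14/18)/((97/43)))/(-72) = -301/62856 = -0.00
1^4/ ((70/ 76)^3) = 54872/ 42875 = 1.28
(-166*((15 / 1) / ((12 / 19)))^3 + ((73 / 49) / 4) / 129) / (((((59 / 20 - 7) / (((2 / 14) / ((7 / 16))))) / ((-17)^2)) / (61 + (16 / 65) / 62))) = 31959184382197530254 / 10110483747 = 3160994585.61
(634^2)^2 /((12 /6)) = 80784312968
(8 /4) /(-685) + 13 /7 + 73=358926 /4795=74.85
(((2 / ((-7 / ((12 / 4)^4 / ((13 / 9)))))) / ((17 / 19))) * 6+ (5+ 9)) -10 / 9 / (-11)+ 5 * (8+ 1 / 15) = -8118205 / 153153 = -53.01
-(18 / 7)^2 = -324 / 49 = -6.61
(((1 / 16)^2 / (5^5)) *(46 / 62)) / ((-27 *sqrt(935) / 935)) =-23 *sqrt(935) / 669600000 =-0.00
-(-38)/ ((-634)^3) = -19/ 127420052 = -0.00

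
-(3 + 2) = -5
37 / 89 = 0.42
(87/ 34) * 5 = 435/ 34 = 12.79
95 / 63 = 1.51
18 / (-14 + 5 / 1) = -2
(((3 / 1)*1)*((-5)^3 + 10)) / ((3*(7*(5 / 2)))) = -46 / 7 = -6.57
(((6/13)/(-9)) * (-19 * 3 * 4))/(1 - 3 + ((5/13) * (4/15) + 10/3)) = 57/7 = 8.14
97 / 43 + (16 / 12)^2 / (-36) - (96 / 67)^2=2398637 / 15635187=0.15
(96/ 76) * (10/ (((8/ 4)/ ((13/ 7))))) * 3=4680/ 133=35.19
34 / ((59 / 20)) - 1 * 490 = -28230 / 59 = -478.47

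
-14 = -14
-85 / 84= -1.01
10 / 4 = 5 / 2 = 2.50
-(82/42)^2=-1681/441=-3.81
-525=-525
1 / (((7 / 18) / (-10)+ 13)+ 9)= 180 / 3953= 0.05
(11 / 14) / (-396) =-1 / 504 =-0.00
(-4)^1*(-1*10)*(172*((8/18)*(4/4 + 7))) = 220160/9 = 24462.22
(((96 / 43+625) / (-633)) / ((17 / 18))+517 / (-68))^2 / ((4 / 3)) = 85484173266075 / 1522578309184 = 56.14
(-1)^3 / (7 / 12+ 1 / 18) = -36 / 23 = -1.57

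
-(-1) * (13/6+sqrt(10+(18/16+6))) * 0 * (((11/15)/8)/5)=0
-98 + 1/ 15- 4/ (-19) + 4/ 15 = -5555/ 57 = -97.46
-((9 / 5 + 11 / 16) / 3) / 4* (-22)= 2189 / 480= 4.56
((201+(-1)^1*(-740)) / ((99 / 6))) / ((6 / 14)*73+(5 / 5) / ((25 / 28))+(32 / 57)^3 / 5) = 1.76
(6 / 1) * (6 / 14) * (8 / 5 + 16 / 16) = 234 / 35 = 6.69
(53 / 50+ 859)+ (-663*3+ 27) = -55097 / 50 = -1101.94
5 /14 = 0.36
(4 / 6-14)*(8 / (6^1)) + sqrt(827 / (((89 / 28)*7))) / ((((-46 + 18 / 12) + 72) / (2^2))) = -160 / 9 + 16*sqrt(73603) / 4895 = -16.89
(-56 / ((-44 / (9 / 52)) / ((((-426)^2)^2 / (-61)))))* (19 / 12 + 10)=-12016624887918 / 8723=-1377579374.98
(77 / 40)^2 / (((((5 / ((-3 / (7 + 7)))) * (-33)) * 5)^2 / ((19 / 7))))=19 / 28000000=0.00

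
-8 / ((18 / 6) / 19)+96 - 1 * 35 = 31 / 3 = 10.33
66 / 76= 0.87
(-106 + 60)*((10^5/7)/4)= -1150000/7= -164285.71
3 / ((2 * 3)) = 1 / 2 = 0.50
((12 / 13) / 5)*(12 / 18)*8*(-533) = -2624 / 5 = -524.80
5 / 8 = 0.62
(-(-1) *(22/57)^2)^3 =113379904/34296447249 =0.00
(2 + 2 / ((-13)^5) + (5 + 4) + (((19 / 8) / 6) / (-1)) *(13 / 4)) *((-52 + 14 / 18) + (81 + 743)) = 7506.40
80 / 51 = 1.57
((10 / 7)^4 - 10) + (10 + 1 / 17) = 172401 / 40817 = 4.22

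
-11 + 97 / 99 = -992 / 99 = -10.02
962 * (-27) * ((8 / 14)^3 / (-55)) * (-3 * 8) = -2114.82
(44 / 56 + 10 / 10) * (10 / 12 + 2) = 425 / 84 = 5.06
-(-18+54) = -36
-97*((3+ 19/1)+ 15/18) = -13289/6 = -2214.83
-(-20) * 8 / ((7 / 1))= 160 / 7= 22.86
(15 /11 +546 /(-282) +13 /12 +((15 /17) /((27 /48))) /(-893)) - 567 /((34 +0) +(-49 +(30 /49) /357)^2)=0.28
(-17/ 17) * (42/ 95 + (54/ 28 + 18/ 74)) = -128631/ 49210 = -2.61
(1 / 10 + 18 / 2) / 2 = 4.55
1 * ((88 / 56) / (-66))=-1 / 42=-0.02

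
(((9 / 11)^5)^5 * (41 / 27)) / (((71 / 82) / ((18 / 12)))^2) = 16492749069903390756878110443 / 546177526606207842812866295291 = 0.03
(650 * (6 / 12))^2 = 105625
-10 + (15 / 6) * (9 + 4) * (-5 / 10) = -105 / 4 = -26.25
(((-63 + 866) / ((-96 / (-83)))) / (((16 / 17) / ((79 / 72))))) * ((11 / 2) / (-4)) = -1112.88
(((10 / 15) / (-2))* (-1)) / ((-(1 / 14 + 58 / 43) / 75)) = -3010 / 171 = -17.60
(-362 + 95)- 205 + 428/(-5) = -2788/5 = -557.60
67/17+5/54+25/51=4153/918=4.52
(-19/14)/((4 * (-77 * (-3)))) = -19/12936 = -0.00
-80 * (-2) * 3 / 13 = 480 / 13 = 36.92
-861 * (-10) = 8610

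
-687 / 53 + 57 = 2334 / 53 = 44.04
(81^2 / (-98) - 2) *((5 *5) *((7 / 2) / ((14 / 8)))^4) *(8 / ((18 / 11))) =-59461600 / 441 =-134833.56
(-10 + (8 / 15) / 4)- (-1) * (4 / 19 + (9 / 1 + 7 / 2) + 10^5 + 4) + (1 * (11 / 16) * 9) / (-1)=456002993 / 4560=100000.66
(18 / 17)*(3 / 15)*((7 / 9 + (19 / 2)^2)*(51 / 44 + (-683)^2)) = 67262283059 / 7480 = 8992283.83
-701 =-701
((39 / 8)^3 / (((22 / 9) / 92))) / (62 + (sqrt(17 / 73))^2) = 896369409 / 12793088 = 70.07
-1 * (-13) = 13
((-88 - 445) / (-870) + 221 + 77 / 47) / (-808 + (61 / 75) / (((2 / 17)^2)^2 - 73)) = -278290140477135 / 1007214269898206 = -0.28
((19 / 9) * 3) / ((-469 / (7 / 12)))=-0.01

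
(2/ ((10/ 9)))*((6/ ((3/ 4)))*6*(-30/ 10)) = -1296/ 5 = -259.20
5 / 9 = 0.56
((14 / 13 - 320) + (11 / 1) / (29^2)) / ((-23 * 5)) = 2.77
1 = 1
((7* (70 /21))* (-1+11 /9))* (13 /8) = 455 /54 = 8.43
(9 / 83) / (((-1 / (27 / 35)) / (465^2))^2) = 3016946912.72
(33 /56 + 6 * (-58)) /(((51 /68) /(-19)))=123215 /14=8801.07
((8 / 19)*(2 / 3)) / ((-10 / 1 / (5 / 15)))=-8 / 855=-0.01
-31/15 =-2.07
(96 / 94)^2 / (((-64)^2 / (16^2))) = 144 / 2209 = 0.07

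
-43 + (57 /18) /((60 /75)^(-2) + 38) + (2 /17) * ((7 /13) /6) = -18008174 /419679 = -42.91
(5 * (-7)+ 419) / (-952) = -48 / 119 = -0.40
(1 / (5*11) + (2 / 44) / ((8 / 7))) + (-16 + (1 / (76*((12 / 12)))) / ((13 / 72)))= -3449323 / 217360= -15.87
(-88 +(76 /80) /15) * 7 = -184667 /300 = -615.56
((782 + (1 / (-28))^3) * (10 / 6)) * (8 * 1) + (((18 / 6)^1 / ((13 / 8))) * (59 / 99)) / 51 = 10426.69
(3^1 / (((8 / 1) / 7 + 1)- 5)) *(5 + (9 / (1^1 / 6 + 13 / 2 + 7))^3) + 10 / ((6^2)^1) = -32702191 / 6202890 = -5.27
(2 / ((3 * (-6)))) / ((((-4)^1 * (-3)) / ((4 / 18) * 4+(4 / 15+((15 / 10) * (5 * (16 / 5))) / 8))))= -187 / 4860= -0.04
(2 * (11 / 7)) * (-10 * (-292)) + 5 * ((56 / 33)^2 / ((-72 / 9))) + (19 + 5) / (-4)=9169.34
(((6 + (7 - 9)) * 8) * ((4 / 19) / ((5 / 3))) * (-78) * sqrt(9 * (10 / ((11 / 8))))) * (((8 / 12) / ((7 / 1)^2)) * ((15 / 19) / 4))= -179712 * sqrt(55) / 194579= -6.85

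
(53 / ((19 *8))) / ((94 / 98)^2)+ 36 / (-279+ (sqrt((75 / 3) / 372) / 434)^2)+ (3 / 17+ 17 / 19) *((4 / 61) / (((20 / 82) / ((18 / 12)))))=23209702251098069683 / 34034131000672771240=0.68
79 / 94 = 0.84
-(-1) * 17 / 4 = 17 / 4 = 4.25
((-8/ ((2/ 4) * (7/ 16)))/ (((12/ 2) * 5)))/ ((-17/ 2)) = 256/ 1785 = 0.14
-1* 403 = -403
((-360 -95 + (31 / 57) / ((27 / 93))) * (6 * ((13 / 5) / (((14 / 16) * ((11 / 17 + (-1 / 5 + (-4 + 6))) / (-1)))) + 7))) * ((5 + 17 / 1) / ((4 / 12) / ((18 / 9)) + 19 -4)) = -276155352 / 12103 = -22817.10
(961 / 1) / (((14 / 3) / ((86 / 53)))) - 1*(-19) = 131018 / 371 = 353.15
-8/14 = -4/7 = -0.57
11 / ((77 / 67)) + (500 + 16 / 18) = 32159 / 63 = 510.46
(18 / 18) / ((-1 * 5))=-1 / 5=-0.20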